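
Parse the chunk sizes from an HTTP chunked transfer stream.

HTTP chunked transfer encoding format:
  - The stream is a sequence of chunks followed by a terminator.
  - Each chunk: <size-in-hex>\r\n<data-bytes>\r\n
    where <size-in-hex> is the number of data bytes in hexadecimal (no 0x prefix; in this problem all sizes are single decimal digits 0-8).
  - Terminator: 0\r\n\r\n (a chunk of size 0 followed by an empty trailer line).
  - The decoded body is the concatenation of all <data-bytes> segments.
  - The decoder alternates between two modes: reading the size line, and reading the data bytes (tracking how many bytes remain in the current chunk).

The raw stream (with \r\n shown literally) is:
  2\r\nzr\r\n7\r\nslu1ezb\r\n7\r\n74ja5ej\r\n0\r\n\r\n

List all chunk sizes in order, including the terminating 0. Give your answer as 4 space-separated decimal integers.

Answer: 2 7 7 0

Derivation:
Chunk 1: stream[0..1]='2' size=0x2=2, data at stream[3..5]='zr' -> body[0..2], body so far='zr'
Chunk 2: stream[7..8]='7' size=0x7=7, data at stream[10..17]='slu1ezb' -> body[2..9], body so far='zrslu1ezb'
Chunk 3: stream[19..20]='7' size=0x7=7, data at stream[22..29]='74ja5ej' -> body[9..16], body so far='zrslu1ezb74ja5ej'
Chunk 4: stream[31..32]='0' size=0 (terminator). Final body='zrslu1ezb74ja5ej' (16 bytes)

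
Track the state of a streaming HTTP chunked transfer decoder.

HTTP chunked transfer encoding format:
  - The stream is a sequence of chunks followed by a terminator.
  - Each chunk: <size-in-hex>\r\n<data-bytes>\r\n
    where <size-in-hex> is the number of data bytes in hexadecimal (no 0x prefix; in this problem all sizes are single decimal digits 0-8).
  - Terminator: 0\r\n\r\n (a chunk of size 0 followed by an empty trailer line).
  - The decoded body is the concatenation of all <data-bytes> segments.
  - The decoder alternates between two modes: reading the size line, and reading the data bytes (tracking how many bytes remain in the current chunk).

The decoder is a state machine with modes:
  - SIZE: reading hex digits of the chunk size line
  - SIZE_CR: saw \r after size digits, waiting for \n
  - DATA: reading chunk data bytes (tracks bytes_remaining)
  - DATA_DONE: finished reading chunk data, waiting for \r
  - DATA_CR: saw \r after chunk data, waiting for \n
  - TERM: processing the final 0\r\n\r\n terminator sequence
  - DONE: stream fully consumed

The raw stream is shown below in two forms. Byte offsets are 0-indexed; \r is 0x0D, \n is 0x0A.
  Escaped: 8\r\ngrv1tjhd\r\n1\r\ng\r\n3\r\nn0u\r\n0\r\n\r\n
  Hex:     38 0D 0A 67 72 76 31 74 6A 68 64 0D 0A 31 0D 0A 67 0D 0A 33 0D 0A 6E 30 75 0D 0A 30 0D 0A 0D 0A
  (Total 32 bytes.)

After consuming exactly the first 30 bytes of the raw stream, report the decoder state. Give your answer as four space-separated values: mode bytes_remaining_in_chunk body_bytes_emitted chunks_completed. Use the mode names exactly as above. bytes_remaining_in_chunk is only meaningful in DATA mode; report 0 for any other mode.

Answer: TERM 0 12 3

Derivation:
Byte 0 = '8': mode=SIZE remaining=0 emitted=0 chunks_done=0
Byte 1 = 0x0D: mode=SIZE_CR remaining=0 emitted=0 chunks_done=0
Byte 2 = 0x0A: mode=DATA remaining=8 emitted=0 chunks_done=0
Byte 3 = 'g': mode=DATA remaining=7 emitted=1 chunks_done=0
Byte 4 = 'r': mode=DATA remaining=6 emitted=2 chunks_done=0
Byte 5 = 'v': mode=DATA remaining=5 emitted=3 chunks_done=0
Byte 6 = '1': mode=DATA remaining=4 emitted=4 chunks_done=0
Byte 7 = 't': mode=DATA remaining=3 emitted=5 chunks_done=0
Byte 8 = 'j': mode=DATA remaining=2 emitted=6 chunks_done=0
Byte 9 = 'h': mode=DATA remaining=1 emitted=7 chunks_done=0
Byte 10 = 'd': mode=DATA_DONE remaining=0 emitted=8 chunks_done=0
Byte 11 = 0x0D: mode=DATA_CR remaining=0 emitted=8 chunks_done=0
Byte 12 = 0x0A: mode=SIZE remaining=0 emitted=8 chunks_done=1
Byte 13 = '1': mode=SIZE remaining=0 emitted=8 chunks_done=1
Byte 14 = 0x0D: mode=SIZE_CR remaining=0 emitted=8 chunks_done=1
Byte 15 = 0x0A: mode=DATA remaining=1 emitted=8 chunks_done=1
Byte 16 = 'g': mode=DATA_DONE remaining=0 emitted=9 chunks_done=1
Byte 17 = 0x0D: mode=DATA_CR remaining=0 emitted=9 chunks_done=1
Byte 18 = 0x0A: mode=SIZE remaining=0 emitted=9 chunks_done=2
Byte 19 = '3': mode=SIZE remaining=0 emitted=9 chunks_done=2
Byte 20 = 0x0D: mode=SIZE_CR remaining=0 emitted=9 chunks_done=2
Byte 21 = 0x0A: mode=DATA remaining=3 emitted=9 chunks_done=2
Byte 22 = 'n': mode=DATA remaining=2 emitted=10 chunks_done=2
Byte 23 = '0': mode=DATA remaining=1 emitted=11 chunks_done=2
Byte 24 = 'u': mode=DATA_DONE remaining=0 emitted=12 chunks_done=2
Byte 25 = 0x0D: mode=DATA_CR remaining=0 emitted=12 chunks_done=2
Byte 26 = 0x0A: mode=SIZE remaining=0 emitted=12 chunks_done=3
Byte 27 = '0': mode=SIZE remaining=0 emitted=12 chunks_done=3
Byte 28 = 0x0D: mode=SIZE_CR remaining=0 emitted=12 chunks_done=3
Byte 29 = 0x0A: mode=TERM remaining=0 emitted=12 chunks_done=3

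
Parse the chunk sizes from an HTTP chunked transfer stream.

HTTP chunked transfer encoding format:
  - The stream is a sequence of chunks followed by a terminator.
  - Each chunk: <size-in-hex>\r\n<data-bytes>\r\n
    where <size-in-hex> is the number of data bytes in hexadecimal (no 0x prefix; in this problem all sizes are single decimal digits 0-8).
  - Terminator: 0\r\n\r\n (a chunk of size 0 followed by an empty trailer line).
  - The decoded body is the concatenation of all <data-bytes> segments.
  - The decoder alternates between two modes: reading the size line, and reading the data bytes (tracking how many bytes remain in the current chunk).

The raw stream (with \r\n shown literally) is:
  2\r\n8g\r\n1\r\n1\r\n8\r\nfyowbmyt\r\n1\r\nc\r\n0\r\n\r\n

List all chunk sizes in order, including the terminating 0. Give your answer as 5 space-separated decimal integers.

Chunk 1: stream[0..1]='2' size=0x2=2, data at stream[3..5]='8g' -> body[0..2], body so far='8g'
Chunk 2: stream[7..8]='1' size=0x1=1, data at stream[10..11]='1' -> body[2..3], body so far='8g1'
Chunk 3: stream[13..14]='8' size=0x8=8, data at stream[16..24]='fyowbmyt' -> body[3..11], body so far='8g1fyowbmyt'
Chunk 4: stream[26..27]='1' size=0x1=1, data at stream[29..30]='c' -> body[11..12], body so far='8g1fyowbmytc'
Chunk 5: stream[32..33]='0' size=0 (terminator). Final body='8g1fyowbmytc' (12 bytes)

Answer: 2 1 8 1 0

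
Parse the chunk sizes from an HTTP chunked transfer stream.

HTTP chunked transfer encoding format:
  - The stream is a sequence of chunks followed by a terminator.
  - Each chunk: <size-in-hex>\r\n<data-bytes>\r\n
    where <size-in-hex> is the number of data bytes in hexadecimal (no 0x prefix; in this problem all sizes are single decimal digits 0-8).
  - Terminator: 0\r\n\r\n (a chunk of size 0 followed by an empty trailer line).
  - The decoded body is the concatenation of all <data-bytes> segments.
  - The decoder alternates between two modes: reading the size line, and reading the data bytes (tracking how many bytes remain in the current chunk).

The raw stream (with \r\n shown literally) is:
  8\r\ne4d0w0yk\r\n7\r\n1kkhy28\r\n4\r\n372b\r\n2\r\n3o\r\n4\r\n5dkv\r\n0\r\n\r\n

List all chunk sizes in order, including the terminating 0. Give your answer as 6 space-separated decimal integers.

Chunk 1: stream[0..1]='8' size=0x8=8, data at stream[3..11]='e4d0w0yk' -> body[0..8], body so far='e4d0w0yk'
Chunk 2: stream[13..14]='7' size=0x7=7, data at stream[16..23]='1kkhy28' -> body[8..15], body so far='e4d0w0yk1kkhy28'
Chunk 3: stream[25..26]='4' size=0x4=4, data at stream[28..32]='372b' -> body[15..19], body so far='e4d0w0yk1kkhy28372b'
Chunk 4: stream[34..35]='2' size=0x2=2, data at stream[37..39]='3o' -> body[19..21], body so far='e4d0w0yk1kkhy28372b3o'
Chunk 5: stream[41..42]='4' size=0x4=4, data at stream[44..48]='5dkv' -> body[21..25], body so far='e4d0w0yk1kkhy28372b3o5dkv'
Chunk 6: stream[50..51]='0' size=0 (terminator). Final body='e4d0w0yk1kkhy28372b3o5dkv' (25 bytes)

Answer: 8 7 4 2 4 0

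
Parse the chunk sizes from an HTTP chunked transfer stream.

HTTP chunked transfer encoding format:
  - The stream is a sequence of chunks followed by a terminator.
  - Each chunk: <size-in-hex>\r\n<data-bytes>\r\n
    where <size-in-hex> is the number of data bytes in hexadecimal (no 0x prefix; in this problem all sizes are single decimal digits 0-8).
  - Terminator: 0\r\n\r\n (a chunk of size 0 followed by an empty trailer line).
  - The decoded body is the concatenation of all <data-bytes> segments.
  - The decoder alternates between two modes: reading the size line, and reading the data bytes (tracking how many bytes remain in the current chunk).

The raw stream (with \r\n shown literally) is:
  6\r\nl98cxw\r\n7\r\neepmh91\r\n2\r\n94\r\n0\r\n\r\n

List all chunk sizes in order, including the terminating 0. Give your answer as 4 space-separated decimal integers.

Answer: 6 7 2 0

Derivation:
Chunk 1: stream[0..1]='6' size=0x6=6, data at stream[3..9]='l98cxw' -> body[0..6], body so far='l98cxw'
Chunk 2: stream[11..12]='7' size=0x7=7, data at stream[14..21]='eepmh91' -> body[6..13], body so far='l98cxweepmh91'
Chunk 3: stream[23..24]='2' size=0x2=2, data at stream[26..28]='94' -> body[13..15], body so far='l98cxweepmh9194'
Chunk 4: stream[30..31]='0' size=0 (terminator). Final body='l98cxweepmh9194' (15 bytes)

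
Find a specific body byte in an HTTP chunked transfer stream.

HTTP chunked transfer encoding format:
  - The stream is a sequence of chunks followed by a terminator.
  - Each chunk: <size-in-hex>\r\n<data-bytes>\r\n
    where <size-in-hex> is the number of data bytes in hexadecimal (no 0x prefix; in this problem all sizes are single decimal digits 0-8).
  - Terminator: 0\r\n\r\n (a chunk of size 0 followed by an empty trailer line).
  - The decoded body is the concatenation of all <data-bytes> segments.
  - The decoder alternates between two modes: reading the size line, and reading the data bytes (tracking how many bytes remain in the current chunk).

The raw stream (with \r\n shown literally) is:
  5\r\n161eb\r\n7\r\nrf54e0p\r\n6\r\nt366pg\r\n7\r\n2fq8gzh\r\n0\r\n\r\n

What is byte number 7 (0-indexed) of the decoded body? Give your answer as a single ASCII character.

Chunk 1: stream[0..1]='5' size=0x5=5, data at stream[3..8]='161eb' -> body[0..5], body so far='161eb'
Chunk 2: stream[10..11]='7' size=0x7=7, data at stream[13..20]='rf54e0p' -> body[5..12], body so far='161ebrf54e0p'
Chunk 3: stream[22..23]='6' size=0x6=6, data at stream[25..31]='t366pg' -> body[12..18], body so far='161ebrf54e0pt366pg'
Chunk 4: stream[33..34]='7' size=0x7=7, data at stream[36..43]='2fq8gzh' -> body[18..25], body so far='161ebrf54e0pt366pg2fq8gzh'
Chunk 5: stream[45..46]='0' size=0 (terminator). Final body='161ebrf54e0pt366pg2fq8gzh' (25 bytes)
Body byte 7 = '5'

Answer: 5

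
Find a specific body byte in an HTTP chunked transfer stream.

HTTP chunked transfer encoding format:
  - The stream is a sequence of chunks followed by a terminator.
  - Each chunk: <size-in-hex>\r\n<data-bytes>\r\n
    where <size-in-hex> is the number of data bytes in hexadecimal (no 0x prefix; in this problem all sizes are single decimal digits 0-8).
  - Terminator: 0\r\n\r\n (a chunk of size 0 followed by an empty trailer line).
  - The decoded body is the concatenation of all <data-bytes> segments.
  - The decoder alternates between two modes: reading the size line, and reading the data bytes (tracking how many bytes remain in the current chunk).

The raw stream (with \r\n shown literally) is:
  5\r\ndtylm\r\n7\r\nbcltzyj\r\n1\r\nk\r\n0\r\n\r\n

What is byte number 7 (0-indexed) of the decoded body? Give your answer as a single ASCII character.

Answer: l

Derivation:
Chunk 1: stream[0..1]='5' size=0x5=5, data at stream[3..8]='dtylm' -> body[0..5], body so far='dtylm'
Chunk 2: stream[10..11]='7' size=0x7=7, data at stream[13..20]='bcltzyj' -> body[5..12], body so far='dtylmbcltzyj'
Chunk 3: stream[22..23]='1' size=0x1=1, data at stream[25..26]='k' -> body[12..13], body so far='dtylmbcltzyjk'
Chunk 4: stream[28..29]='0' size=0 (terminator). Final body='dtylmbcltzyjk' (13 bytes)
Body byte 7 = 'l'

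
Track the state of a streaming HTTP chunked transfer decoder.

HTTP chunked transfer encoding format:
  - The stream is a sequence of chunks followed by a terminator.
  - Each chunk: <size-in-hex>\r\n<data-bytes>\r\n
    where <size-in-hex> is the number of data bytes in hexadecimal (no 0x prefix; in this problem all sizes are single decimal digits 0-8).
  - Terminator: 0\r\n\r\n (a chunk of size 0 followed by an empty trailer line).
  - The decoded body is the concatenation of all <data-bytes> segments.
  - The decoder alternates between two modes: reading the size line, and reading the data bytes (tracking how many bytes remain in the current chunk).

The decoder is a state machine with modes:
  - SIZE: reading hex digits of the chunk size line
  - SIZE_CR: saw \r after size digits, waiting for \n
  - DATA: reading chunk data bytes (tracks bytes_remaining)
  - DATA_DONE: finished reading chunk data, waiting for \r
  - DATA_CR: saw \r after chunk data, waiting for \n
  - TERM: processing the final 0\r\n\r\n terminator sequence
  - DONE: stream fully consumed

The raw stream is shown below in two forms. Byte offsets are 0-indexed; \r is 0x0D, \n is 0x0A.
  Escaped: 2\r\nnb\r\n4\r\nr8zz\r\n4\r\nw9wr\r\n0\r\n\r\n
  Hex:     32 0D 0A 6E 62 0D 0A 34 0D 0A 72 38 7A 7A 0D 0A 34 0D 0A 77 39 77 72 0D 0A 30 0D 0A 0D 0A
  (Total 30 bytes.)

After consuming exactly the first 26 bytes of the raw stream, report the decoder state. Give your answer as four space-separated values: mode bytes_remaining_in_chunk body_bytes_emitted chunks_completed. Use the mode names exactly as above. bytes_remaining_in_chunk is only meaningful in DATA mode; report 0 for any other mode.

Byte 0 = '2': mode=SIZE remaining=0 emitted=0 chunks_done=0
Byte 1 = 0x0D: mode=SIZE_CR remaining=0 emitted=0 chunks_done=0
Byte 2 = 0x0A: mode=DATA remaining=2 emitted=0 chunks_done=0
Byte 3 = 'n': mode=DATA remaining=1 emitted=1 chunks_done=0
Byte 4 = 'b': mode=DATA_DONE remaining=0 emitted=2 chunks_done=0
Byte 5 = 0x0D: mode=DATA_CR remaining=0 emitted=2 chunks_done=0
Byte 6 = 0x0A: mode=SIZE remaining=0 emitted=2 chunks_done=1
Byte 7 = '4': mode=SIZE remaining=0 emitted=2 chunks_done=1
Byte 8 = 0x0D: mode=SIZE_CR remaining=0 emitted=2 chunks_done=1
Byte 9 = 0x0A: mode=DATA remaining=4 emitted=2 chunks_done=1
Byte 10 = 'r': mode=DATA remaining=3 emitted=3 chunks_done=1
Byte 11 = '8': mode=DATA remaining=2 emitted=4 chunks_done=1
Byte 12 = 'z': mode=DATA remaining=1 emitted=5 chunks_done=1
Byte 13 = 'z': mode=DATA_DONE remaining=0 emitted=6 chunks_done=1
Byte 14 = 0x0D: mode=DATA_CR remaining=0 emitted=6 chunks_done=1
Byte 15 = 0x0A: mode=SIZE remaining=0 emitted=6 chunks_done=2
Byte 16 = '4': mode=SIZE remaining=0 emitted=6 chunks_done=2
Byte 17 = 0x0D: mode=SIZE_CR remaining=0 emitted=6 chunks_done=2
Byte 18 = 0x0A: mode=DATA remaining=4 emitted=6 chunks_done=2
Byte 19 = 'w': mode=DATA remaining=3 emitted=7 chunks_done=2
Byte 20 = '9': mode=DATA remaining=2 emitted=8 chunks_done=2
Byte 21 = 'w': mode=DATA remaining=1 emitted=9 chunks_done=2
Byte 22 = 'r': mode=DATA_DONE remaining=0 emitted=10 chunks_done=2
Byte 23 = 0x0D: mode=DATA_CR remaining=0 emitted=10 chunks_done=2
Byte 24 = 0x0A: mode=SIZE remaining=0 emitted=10 chunks_done=3
Byte 25 = '0': mode=SIZE remaining=0 emitted=10 chunks_done=3

Answer: SIZE 0 10 3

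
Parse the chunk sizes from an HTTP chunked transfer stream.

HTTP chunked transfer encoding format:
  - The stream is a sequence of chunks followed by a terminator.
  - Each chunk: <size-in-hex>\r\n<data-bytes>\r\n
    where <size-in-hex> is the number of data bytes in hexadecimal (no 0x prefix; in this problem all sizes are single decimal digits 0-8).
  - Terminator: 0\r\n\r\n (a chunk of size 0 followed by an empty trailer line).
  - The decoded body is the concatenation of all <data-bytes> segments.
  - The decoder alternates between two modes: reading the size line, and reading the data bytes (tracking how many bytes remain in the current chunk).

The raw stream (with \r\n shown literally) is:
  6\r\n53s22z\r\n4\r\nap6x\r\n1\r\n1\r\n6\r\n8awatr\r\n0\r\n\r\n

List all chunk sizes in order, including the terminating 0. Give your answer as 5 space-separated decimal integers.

Answer: 6 4 1 6 0

Derivation:
Chunk 1: stream[0..1]='6' size=0x6=6, data at stream[3..9]='53s22z' -> body[0..6], body so far='53s22z'
Chunk 2: stream[11..12]='4' size=0x4=4, data at stream[14..18]='ap6x' -> body[6..10], body so far='53s22zap6x'
Chunk 3: stream[20..21]='1' size=0x1=1, data at stream[23..24]='1' -> body[10..11], body so far='53s22zap6x1'
Chunk 4: stream[26..27]='6' size=0x6=6, data at stream[29..35]='8awatr' -> body[11..17], body so far='53s22zap6x18awatr'
Chunk 5: stream[37..38]='0' size=0 (terminator). Final body='53s22zap6x18awatr' (17 bytes)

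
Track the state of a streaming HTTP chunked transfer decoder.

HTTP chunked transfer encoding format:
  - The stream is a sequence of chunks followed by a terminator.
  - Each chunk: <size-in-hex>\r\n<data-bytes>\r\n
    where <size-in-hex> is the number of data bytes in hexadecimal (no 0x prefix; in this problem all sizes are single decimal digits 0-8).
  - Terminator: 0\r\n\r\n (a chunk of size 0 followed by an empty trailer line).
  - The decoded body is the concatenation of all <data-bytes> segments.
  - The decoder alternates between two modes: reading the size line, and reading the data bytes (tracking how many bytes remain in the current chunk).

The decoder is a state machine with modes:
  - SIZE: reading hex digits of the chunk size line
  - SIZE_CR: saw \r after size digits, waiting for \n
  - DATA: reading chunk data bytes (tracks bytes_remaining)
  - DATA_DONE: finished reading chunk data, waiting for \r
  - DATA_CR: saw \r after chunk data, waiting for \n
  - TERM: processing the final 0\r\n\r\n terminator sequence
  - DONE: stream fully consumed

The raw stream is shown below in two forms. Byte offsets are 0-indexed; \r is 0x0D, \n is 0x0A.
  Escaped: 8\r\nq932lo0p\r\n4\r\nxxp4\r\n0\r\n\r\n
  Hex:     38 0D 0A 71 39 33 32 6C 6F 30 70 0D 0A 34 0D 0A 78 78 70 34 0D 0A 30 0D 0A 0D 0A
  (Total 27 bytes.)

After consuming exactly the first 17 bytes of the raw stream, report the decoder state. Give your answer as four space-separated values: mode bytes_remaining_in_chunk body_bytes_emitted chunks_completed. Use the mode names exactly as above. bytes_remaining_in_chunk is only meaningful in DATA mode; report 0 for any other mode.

Answer: DATA 3 9 1

Derivation:
Byte 0 = '8': mode=SIZE remaining=0 emitted=0 chunks_done=0
Byte 1 = 0x0D: mode=SIZE_CR remaining=0 emitted=0 chunks_done=0
Byte 2 = 0x0A: mode=DATA remaining=8 emitted=0 chunks_done=0
Byte 3 = 'q': mode=DATA remaining=7 emitted=1 chunks_done=0
Byte 4 = '9': mode=DATA remaining=6 emitted=2 chunks_done=0
Byte 5 = '3': mode=DATA remaining=5 emitted=3 chunks_done=0
Byte 6 = '2': mode=DATA remaining=4 emitted=4 chunks_done=0
Byte 7 = 'l': mode=DATA remaining=3 emitted=5 chunks_done=0
Byte 8 = 'o': mode=DATA remaining=2 emitted=6 chunks_done=0
Byte 9 = '0': mode=DATA remaining=1 emitted=7 chunks_done=0
Byte 10 = 'p': mode=DATA_DONE remaining=0 emitted=8 chunks_done=0
Byte 11 = 0x0D: mode=DATA_CR remaining=0 emitted=8 chunks_done=0
Byte 12 = 0x0A: mode=SIZE remaining=0 emitted=8 chunks_done=1
Byte 13 = '4': mode=SIZE remaining=0 emitted=8 chunks_done=1
Byte 14 = 0x0D: mode=SIZE_CR remaining=0 emitted=8 chunks_done=1
Byte 15 = 0x0A: mode=DATA remaining=4 emitted=8 chunks_done=1
Byte 16 = 'x': mode=DATA remaining=3 emitted=9 chunks_done=1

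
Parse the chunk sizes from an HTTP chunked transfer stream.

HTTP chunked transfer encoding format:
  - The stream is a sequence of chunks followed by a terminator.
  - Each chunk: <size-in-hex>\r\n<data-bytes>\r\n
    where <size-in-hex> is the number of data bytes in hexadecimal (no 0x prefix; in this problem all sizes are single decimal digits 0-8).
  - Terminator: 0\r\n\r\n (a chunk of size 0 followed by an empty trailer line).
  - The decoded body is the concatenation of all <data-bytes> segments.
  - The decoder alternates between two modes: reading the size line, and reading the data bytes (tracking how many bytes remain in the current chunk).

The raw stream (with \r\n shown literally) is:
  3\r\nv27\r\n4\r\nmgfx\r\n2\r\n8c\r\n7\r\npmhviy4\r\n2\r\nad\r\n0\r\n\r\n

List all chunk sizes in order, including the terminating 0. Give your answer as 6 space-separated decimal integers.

Chunk 1: stream[0..1]='3' size=0x3=3, data at stream[3..6]='v27' -> body[0..3], body so far='v27'
Chunk 2: stream[8..9]='4' size=0x4=4, data at stream[11..15]='mgfx' -> body[3..7], body so far='v27mgfx'
Chunk 3: stream[17..18]='2' size=0x2=2, data at stream[20..22]='8c' -> body[7..9], body so far='v27mgfx8c'
Chunk 4: stream[24..25]='7' size=0x7=7, data at stream[27..34]='pmhviy4' -> body[9..16], body so far='v27mgfx8cpmhviy4'
Chunk 5: stream[36..37]='2' size=0x2=2, data at stream[39..41]='ad' -> body[16..18], body so far='v27mgfx8cpmhviy4ad'
Chunk 6: stream[43..44]='0' size=0 (terminator). Final body='v27mgfx8cpmhviy4ad' (18 bytes)

Answer: 3 4 2 7 2 0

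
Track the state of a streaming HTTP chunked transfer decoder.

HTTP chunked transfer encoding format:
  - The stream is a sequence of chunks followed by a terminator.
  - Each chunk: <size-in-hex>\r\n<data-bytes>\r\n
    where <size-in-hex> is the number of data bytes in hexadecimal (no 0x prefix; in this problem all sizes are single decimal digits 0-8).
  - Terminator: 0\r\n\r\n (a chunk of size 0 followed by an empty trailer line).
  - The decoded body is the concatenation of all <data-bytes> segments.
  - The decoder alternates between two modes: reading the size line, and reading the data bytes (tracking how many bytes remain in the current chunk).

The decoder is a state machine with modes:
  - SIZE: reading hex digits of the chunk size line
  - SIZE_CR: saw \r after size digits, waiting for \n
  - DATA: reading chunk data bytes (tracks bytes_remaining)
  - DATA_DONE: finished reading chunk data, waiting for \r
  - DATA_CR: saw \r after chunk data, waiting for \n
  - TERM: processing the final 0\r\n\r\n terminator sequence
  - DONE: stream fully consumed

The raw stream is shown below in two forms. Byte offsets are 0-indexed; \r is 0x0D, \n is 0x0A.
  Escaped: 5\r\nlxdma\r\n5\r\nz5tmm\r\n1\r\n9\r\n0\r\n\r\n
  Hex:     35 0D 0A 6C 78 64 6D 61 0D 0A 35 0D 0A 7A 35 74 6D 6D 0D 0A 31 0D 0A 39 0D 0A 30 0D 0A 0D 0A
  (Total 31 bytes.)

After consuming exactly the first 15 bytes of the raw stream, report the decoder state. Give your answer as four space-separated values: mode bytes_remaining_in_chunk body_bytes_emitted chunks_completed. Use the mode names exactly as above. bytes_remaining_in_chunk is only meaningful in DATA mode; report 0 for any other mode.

Byte 0 = '5': mode=SIZE remaining=0 emitted=0 chunks_done=0
Byte 1 = 0x0D: mode=SIZE_CR remaining=0 emitted=0 chunks_done=0
Byte 2 = 0x0A: mode=DATA remaining=5 emitted=0 chunks_done=0
Byte 3 = 'l': mode=DATA remaining=4 emitted=1 chunks_done=0
Byte 4 = 'x': mode=DATA remaining=3 emitted=2 chunks_done=0
Byte 5 = 'd': mode=DATA remaining=2 emitted=3 chunks_done=0
Byte 6 = 'm': mode=DATA remaining=1 emitted=4 chunks_done=0
Byte 7 = 'a': mode=DATA_DONE remaining=0 emitted=5 chunks_done=0
Byte 8 = 0x0D: mode=DATA_CR remaining=0 emitted=5 chunks_done=0
Byte 9 = 0x0A: mode=SIZE remaining=0 emitted=5 chunks_done=1
Byte 10 = '5': mode=SIZE remaining=0 emitted=5 chunks_done=1
Byte 11 = 0x0D: mode=SIZE_CR remaining=0 emitted=5 chunks_done=1
Byte 12 = 0x0A: mode=DATA remaining=5 emitted=5 chunks_done=1
Byte 13 = 'z': mode=DATA remaining=4 emitted=6 chunks_done=1
Byte 14 = '5': mode=DATA remaining=3 emitted=7 chunks_done=1

Answer: DATA 3 7 1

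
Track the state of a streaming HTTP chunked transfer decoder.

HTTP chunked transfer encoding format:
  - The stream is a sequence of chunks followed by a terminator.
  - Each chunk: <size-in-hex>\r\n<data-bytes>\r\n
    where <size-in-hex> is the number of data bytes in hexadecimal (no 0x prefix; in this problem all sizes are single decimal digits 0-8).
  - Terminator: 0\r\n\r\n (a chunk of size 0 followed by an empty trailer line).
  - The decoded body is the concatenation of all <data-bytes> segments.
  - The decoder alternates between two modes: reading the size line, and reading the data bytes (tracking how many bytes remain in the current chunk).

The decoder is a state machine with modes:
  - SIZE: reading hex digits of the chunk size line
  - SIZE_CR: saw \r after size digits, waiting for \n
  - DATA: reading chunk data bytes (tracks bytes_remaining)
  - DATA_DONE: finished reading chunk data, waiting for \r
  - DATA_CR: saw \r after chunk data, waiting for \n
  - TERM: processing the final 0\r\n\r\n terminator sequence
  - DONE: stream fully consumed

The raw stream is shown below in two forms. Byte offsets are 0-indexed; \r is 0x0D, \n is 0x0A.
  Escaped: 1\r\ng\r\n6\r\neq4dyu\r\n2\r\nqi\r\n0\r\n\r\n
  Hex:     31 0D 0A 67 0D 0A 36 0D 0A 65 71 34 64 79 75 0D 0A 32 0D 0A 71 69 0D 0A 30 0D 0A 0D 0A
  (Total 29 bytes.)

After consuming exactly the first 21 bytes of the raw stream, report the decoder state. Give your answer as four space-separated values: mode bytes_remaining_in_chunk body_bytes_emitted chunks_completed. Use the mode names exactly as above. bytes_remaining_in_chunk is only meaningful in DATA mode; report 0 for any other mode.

Byte 0 = '1': mode=SIZE remaining=0 emitted=0 chunks_done=0
Byte 1 = 0x0D: mode=SIZE_CR remaining=0 emitted=0 chunks_done=0
Byte 2 = 0x0A: mode=DATA remaining=1 emitted=0 chunks_done=0
Byte 3 = 'g': mode=DATA_DONE remaining=0 emitted=1 chunks_done=0
Byte 4 = 0x0D: mode=DATA_CR remaining=0 emitted=1 chunks_done=0
Byte 5 = 0x0A: mode=SIZE remaining=0 emitted=1 chunks_done=1
Byte 6 = '6': mode=SIZE remaining=0 emitted=1 chunks_done=1
Byte 7 = 0x0D: mode=SIZE_CR remaining=0 emitted=1 chunks_done=1
Byte 8 = 0x0A: mode=DATA remaining=6 emitted=1 chunks_done=1
Byte 9 = 'e': mode=DATA remaining=5 emitted=2 chunks_done=1
Byte 10 = 'q': mode=DATA remaining=4 emitted=3 chunks_done=1
Byte 11 = '4': mode=DATA remaining=3 emitted=4 chunks_done=1
Byte 12 = 'd': mode=DATA remaining=2 emitted=5 chunks_done=1
Byte 13 = 'y': mode=DATA remaining=1 emitted=6 chunks_done=1
Byte 14 = 'u': mode=DATA_DONE remaining=0 emitted=7 chunks_done=1
Byte 15 = 0x0D: mode=DATA_CR remaining=0 emitted=7 chunks_done=1
Byte 16 = 0x0A: mode=SIZE remaining=0 emitted=7 chunks_done=2
Byte 17 = '2': mode=SIZE remaining=0 emitted=7 chunks_done=2
Byte 18 = 0x0D: mode=SIZE_CR remaining=0 emitted=7 chunks_done=2
Byte 19 = 0x0A: mode=DATA remaining=2 emitted=7 chunks_done=2
Byte 20 = 'q': mode=DATA remaining=1 emitted=8 chunks_done=2

Answer: DATA 1 8 2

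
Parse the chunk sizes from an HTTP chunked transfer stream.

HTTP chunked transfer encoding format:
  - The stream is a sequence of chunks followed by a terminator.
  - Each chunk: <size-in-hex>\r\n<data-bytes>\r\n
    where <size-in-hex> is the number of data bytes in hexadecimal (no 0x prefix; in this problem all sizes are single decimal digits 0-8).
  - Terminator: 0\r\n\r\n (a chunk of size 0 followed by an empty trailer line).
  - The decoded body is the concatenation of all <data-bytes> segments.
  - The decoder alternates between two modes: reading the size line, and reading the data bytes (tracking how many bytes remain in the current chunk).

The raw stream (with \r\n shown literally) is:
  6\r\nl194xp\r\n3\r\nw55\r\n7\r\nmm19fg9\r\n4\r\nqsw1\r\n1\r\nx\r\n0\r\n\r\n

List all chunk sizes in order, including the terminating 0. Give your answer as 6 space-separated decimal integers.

Answer: 6 3 7 4 1 0

Derivation:
Chunk 1: stream[0..1]='6' size=0x6=6, data at stream[3..9]='l194xp' -> body[0..6], body so far='l194xp'
Chunk 2: stream[11..12]='3' size=0x3=3, data at stream[14..17]='w55' -> body[6..9], body so far='l194xpw55'
Chunk 3: stream[19..20]='7' size=0x7=7, data at stream[22..29]='mm19fg9' -> body[9..16], body so far='l194xpw55mm19fg9'
Chunk 4: stream[31..32]='4' size=0x4=4, data at stream[34..38]='qsw1' -> body[16..20], body so far='l194xpw55mm19fg9qsw1'
Chunk 5: stream[40..41]='1' size=0x1=1, data at stream[43..44]='x' -> body[20..21], body so far='l194xpw55mm19fg9qsw1x'
Chunk 6: stream[46..47]='0' size=0 (terminator). Final body='l194xpw55mm19fg9qsw1x' (21 bytes)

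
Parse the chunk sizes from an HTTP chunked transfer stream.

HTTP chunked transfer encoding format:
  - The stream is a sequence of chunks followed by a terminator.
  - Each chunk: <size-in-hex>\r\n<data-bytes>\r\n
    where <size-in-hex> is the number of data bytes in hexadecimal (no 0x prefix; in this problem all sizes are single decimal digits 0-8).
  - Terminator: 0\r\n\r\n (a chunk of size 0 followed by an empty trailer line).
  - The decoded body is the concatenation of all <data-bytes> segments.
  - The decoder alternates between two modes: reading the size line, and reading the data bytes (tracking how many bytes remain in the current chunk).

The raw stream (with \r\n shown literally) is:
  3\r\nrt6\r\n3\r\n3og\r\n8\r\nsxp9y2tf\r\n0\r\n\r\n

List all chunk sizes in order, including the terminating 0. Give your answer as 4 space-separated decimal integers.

Answer: 3 3 8 0

Derivation:
Chunk 1: stream[0..1]='3' size=0x3=3, data at stream[3..6]='rt6' -> body[0..3], body so far='rt6'
Chunk 2: stream[8..9]='3' size=0x3=3, data at stream[11..14]='3og' -> body[3..6], body so far='rt63og'
Chunk 3: stream[16..17]='8' size=0x8=8, data at stream[19..27]='sxp9y2tf' -> body[6..14], body so far='rt63ogsxp9y2tf'
Chunk 4: stream[29..30]='0' size=0 (terminator). Final body='rt63ogsxp9y2tf' (14 bytes)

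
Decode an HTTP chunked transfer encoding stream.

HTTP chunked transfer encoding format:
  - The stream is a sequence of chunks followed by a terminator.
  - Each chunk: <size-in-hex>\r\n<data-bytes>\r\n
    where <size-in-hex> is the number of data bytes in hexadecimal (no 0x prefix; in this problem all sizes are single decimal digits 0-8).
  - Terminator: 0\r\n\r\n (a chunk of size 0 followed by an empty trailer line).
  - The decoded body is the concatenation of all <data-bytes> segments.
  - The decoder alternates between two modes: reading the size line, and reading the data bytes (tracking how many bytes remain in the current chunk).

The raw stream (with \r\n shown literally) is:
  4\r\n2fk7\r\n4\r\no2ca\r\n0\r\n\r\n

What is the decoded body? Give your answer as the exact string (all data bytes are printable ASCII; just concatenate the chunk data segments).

Chunk 1: stream[0..1]='4' size=0x4=4, data at stream[3..7]='2fk7' -> body[0..4], body so far='2fk7'
Chunk 2: stream[9..10]='4' size=0x4=4, data at stream[12..16]='o2ca' -> body[4..8], body so far='2fk7o2ca'
Chunk 3: stream[18..19]='0' size=0 (terminator). Final body='2fk7o2ca' (8 bytes)

Answer: 2fk7o2ca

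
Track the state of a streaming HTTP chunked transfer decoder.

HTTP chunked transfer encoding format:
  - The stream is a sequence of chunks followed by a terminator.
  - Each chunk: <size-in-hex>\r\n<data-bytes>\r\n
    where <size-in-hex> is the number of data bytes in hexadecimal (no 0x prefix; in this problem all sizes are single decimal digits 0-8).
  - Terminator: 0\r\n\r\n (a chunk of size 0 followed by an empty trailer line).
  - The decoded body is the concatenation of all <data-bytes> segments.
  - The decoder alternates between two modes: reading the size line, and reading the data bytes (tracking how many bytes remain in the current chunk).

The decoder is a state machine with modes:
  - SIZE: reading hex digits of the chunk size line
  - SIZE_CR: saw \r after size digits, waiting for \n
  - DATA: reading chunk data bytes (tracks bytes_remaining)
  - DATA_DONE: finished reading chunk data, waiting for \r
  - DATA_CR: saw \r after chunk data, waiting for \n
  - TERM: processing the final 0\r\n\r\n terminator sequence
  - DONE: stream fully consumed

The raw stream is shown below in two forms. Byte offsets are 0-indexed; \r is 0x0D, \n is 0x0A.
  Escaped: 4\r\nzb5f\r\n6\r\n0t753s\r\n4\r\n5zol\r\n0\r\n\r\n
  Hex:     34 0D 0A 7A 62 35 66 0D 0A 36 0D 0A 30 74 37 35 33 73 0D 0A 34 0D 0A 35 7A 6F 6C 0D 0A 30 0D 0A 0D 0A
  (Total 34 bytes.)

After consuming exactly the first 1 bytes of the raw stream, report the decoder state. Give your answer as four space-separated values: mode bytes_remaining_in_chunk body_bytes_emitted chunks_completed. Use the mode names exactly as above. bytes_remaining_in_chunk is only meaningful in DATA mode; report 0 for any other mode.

Byte 0 = '4': mode=SIZE remaining=0 emitted=0 chunks_done=0

Answer: SIZE 0 0 0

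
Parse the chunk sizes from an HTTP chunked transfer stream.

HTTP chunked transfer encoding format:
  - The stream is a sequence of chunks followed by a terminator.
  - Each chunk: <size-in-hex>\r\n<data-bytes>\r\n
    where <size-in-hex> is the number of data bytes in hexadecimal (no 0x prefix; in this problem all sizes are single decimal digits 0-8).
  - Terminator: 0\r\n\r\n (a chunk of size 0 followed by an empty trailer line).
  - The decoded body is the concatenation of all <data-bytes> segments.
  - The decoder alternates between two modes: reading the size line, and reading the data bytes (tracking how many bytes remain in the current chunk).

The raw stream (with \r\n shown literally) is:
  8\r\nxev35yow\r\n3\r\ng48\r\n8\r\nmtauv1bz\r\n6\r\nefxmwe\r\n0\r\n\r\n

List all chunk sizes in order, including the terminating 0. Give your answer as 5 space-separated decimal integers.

Answer: 8 3 8 6 0

Derivation:
Chunk 1: stream[0..1]='8' size=0x8=8, data at stream[3..11]='xev35yow' -> body[0..8], body so far='xev35yow'
Chunk 2: stream[13..14]='3' size=0x3=3, data at stream[16..19]='g48' -> body[8..11], body so far='xev35yowg48'
Chunk 3: stream[21..22]='8' size=0x8=8, data at stream[24..32]='mtauv1bz' -> body[11..19], body so far='xev35yowg48mtauv1bz'
Chunk 4: stream[34..35]='6' size=0x6=6, data at stream[37..43]='efxmwe' -> body[19..25], body so far='xev35yowg48mtauv1bzefxmwe'
Chunk 5: stream[45..46]='0' size=0 (terminator). Final body='xev35yowg48mtauv1bzefxmwe' (25 bytes)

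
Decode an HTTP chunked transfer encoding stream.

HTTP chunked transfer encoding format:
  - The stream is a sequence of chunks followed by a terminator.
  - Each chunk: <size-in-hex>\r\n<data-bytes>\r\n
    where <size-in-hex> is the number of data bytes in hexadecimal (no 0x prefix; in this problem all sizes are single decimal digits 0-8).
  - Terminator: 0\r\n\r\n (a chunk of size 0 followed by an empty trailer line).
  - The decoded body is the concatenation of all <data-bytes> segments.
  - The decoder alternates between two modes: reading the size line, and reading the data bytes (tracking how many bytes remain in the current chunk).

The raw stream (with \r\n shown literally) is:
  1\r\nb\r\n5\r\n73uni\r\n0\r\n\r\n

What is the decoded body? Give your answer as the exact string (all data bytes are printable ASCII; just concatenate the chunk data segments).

Chunk 1: stream[0..1]='1' size=0x1=1, data at stream[3..4]='b' -> body[0..1], body so far='b'
Chunk 2: stream[6..7]='5' size=0x5=5, data at stream[9..14]='73uni' -> body[1..6], body so far='b73uni'
Chunk 3: stream[16..17]='0' size=0 (terminator). Final body='b73uni' (6 bytes)

Answer: b73uni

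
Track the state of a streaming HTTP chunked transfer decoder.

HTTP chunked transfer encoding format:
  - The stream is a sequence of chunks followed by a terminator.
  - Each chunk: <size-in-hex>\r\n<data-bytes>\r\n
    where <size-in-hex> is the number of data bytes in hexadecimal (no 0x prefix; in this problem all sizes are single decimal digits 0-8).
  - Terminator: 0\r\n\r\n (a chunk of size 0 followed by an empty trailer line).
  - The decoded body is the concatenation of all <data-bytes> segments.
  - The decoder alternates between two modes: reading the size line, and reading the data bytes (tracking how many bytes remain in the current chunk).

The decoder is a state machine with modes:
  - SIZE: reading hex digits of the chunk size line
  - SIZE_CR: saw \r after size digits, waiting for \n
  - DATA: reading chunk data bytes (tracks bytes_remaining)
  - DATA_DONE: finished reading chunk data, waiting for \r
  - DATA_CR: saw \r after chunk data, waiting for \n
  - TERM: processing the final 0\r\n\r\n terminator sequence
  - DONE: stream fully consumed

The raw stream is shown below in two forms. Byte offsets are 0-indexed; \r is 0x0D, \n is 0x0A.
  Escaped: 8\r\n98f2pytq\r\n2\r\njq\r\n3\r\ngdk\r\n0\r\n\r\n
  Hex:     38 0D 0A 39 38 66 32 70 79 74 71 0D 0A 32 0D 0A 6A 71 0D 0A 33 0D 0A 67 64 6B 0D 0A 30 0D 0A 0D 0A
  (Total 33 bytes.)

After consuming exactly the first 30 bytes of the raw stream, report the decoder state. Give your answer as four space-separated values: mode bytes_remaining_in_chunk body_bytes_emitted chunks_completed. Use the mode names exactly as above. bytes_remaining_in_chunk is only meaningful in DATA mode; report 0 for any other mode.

Answer: SIZE_CR 0 13 3

Derivation:
Byte 0 = '8': mode=SIZE remaining=0 emitted=0 chunks_done=0
Byte 1 = 0x0D: mode=SIZE_CR remaining=0 emitted=0 chunks_done=0
Byte 2 = 0x0A: mode=DATA remaining=8 emitted=0 chunks_done=0
Byte 3 = '9': mode=DATA remaining=7 emitted=1 chunks_done=0
Byte 4 = '8': mode=DATA remaining=6 emitted=2 chunks_done=0
Byte 5 = 'f': mode=DATA remaining=5 emitted=3 chunks_done=0
Byte 6 = '2': mode=DATA remaining=4 emitted=4 chunks_done=0
Byte 7 = 'p': mode=DATA remaining=3 emitted=5 chunks_done=0
Byte 8 = 'y': mode=DATA remaining=2 emitted=6 chunks_done=0
Byte 9 = 't': mode=DATA remaining=1 emitted=7 chunks_done=0
Byte 10 = 'q': mode=DATA_DONE remaining=0 emitted=8 chunks_done=0
Byte 11 = 0x0D: mode=DATA_CR remaining=0 emitted=8 chunks_done=0
Byte 12 = 0x0A: mode=SIZE remaining=0 emitted=8 chunks_done=1
Byte 13 = '2': mode=SIZE remaining=0 emitted=8 chunks_done=1
Byte 14 = 0x0D: mode=SIZE_CR remaining=0 emitted=8 chunks_done=1
Byte 15 = 0x0A: mode=DATA remaining=2 emitted=8 chunks_done=1
Byte 16 = 'j': mode=DATA remaining=1 emitted=9 chunks_done=1
Byte 17 = 'q': mode=DATA_DONE remaining=0 emitted=10 chunks_done=1
Byte 18 = 0x0D: mode=DATA_CR remaining=0 emitted=10 chunks_done=1
Byte 19 = 0x0A: mode=SIZE remaining=0 emitted=10 chunks_done=2
Byte 20 = '3': mode=SIZE remaining=0 emitted=10 chunks_done=2
Byte 21 = 0x0D: mode=SIZE_CR remaining=0 emitted=10 chunks_done=2
Byte 22 = 0x0A: mode=DATA remaining=3 emitted=10 chunks_done=2
Byte 23 = 'g': mode=DATA remaining=2 emitted=11 chunks_done=2
Byte 24 = 'd': mode=DATA remaining=1 emitted=12 chunks_done=2
Byte 25 = 'k': mode=DATA_DONE remaining=0 emitted=13 chunks_done=2
Byte 26 = 0x0D: mode=DATA_CR remaining=0 emitted=13 chunks_done=2
Byte 27 = 0x0A: mode=SIZE remaining=0 emitted=13 chunks_done=3
Byte 28 = '0': mode=SIZE remaining=0 emitted=13 chunks_done=3
Byte 29 = 0x0D: mode=SIZE_CR remaining=0 emitted=13 chunks_done=3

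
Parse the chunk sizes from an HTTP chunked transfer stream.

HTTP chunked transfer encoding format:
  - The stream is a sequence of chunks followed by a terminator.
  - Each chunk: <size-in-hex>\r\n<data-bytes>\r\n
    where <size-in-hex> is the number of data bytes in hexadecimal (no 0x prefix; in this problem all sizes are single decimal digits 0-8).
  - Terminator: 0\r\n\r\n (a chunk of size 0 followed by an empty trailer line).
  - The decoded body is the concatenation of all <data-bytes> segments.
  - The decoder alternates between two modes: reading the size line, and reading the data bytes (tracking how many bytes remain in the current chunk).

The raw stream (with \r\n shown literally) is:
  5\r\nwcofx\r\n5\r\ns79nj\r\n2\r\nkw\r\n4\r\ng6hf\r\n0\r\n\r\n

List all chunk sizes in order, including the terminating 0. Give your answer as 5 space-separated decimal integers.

Chunk 1: stream[0..1]='5' size=0x5=5, data at stream[3..8]='wcofx' -> body[0..5], body so far='wcofx'
Chunk 2: stream[10..11]='5' size=0x5=5, data at stream[13..18]='s79nj' -> body[5..10], body so far='wcofxs79nj'
Chunk 3: stream[20..21]='2' size=0x2=2, data at stream[23..25]='kw' -> body[10..12], body so far='wcofxs79njkw'
Chunk 4: stream[27..28]='4' size=0x4=4, data at stream[30..34]='g6hf' -> body[12..16], body so far='wcofxs79njkwg6hf'
Chunk 5: stream[36..37]='0' size=0 (terminator). Final body='wcofxs79njkwg6hf' (16 bytes)

Answer: 5 5 2 4 0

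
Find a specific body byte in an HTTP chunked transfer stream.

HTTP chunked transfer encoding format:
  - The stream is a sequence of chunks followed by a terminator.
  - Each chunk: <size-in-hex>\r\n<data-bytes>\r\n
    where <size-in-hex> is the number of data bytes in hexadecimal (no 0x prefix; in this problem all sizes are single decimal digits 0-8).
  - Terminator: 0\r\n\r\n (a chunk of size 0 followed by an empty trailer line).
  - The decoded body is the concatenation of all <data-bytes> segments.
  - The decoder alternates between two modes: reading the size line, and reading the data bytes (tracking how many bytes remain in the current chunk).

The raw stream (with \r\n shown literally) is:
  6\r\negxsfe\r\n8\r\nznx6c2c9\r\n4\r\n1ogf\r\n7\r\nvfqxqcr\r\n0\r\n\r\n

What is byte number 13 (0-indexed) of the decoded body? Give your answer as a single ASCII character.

Answer: 9

Derivation:
Chunk 1: stream[0..1]='6' size=0x6=6, data at stream[3..9]='egxsfe' -> body[0..6], body so far='egxsfe'
Chunk 2: stream[11..12]='8' size=0x8=8, data at stream[14..22]='znx6c2c9' -> body[6..14], body so far='egxsfeznx6c2c9'
Chunk 3: stream[24..25]='4' size=0x4=4, data at stream[27..31]='1ogf' -> body[14..18], body so far='egxsfeznx6c2c91ogf'
Chunk 4: stream[33..34]='7' size=0x7=7, data at stream[36..43]='vfqxqcr' -> body[18..25], body so far='egxsfeznx6c2c91ogfvfqxqcr'
Chunk 5: stream[45..46]='0' size=0 (terminator). Final body='egxsfeznx6c2c91ogfvfqxqcr' (25 bytes)
Body byte 13 = '9'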